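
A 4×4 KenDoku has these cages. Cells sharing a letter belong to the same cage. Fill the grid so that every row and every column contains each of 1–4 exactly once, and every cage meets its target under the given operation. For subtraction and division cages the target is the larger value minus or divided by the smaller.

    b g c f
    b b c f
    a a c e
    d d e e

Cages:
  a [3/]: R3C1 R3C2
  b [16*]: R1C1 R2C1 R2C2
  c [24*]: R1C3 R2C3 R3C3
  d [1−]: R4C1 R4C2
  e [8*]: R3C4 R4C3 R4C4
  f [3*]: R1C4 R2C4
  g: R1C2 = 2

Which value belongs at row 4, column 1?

2

Cage g is a single given cell, which forces R1C2 = 2.
Column 2 already has 2, leaving R2C2 = 4.
Row 1 already has 2, which forces R1C1 = 4.
4 is placed in row 1, leaving R1C3 = 3.
Row 1 already has 3; hence R1C4 = 1.
4 is placed in row 2, leaving R2C1 = 1.
3 is placed in column 3, which forces R2C3 = 2.
Column 4 now contains 1, leaving R2C4 = 3.
Column 1 now contains 1, which forces R3C1 = 3.
Row 3 now contains 3, leaving R3C2 = 1.
Column 3 already has 2; hence R3C3 = 4.
4 is placed in row 3; hence R3C4 = 2.
Column 1 already has 4; hence R4C1 = 2.
Column 2 already has 1, which forces R4C2 = 3.
Column 3 already has 4, so R4C3 = 1.
Column 4 already has 2, so R4C4 = 4.
Completed grid: 4 2 3 1 / 1 4 2 3 / 3 1 4 2 / 2 3 1 4.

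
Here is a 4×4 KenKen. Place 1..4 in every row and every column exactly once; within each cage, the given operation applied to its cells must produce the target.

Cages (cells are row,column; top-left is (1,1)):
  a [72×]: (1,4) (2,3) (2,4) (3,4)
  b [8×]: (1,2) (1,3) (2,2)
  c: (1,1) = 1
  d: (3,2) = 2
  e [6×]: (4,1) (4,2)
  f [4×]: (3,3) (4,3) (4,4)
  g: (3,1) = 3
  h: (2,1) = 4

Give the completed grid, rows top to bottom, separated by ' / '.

1 4 2 3 / 4 1 3 2 / 3 2 1 4 / 2 3 4 1

C is a freebie, so (1,1) = 1.
H is a freebie; hence (2,1) = 4.
Cage a has product 72; hence (2,3) = 3.
Row 2 now contains 4, so (2,4) = 2.
G is a freebie, leaving (3,1) = 3.
Cage d is a single given cell; hence (3,2) = 2.
Row 3 already has 2, which forces (3,3) = 1.
Row 3 already has 3, which forces (3,4) = 4.
3 is placed in column 1, leaving (4,1) = 2.
Column 2 already has 2, which forces (4,2) = 3.
1 is placed in column 3, leaving (4,3) = 4.
Column 4 now contains 2; hence (4,4) = 1.
Column 2 already has 2, so (1,2) = 4.
Column 3 already has 4, which forces (1,3) = 2.
4 is placed in column 4, so (1,4) = 3.
2 is placed in row 2, leaving (2,2) = 1.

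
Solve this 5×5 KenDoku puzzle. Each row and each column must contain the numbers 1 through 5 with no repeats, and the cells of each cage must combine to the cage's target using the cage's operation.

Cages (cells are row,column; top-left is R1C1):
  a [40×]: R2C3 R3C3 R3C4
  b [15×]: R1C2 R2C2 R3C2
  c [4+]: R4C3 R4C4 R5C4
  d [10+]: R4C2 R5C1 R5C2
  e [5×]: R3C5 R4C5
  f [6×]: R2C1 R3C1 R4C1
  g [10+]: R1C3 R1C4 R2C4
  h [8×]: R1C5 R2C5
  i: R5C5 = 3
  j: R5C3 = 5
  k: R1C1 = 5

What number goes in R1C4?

Cage k is a single given cell; hence R1C1 = 5.
Cage c needs sum 4, which forces R4C3 = 1.
The 3 cells of cage c must have sum 4; hence R4C4 = 2.
1 is placed in row 4, which forces R4C5 = 5.
J is a freebie, leaving R5C3 = 5.
Cage c needs sum 4, so R5C4 = 1.
I is a freebie, leaving R5C5 = 3.
The 3 cells of cage a must have product 40, so R3C4 = 5.
Column 5 now contains 5, which forces R3C5 = 1.
2 is placed in row 4; hence R4C1 = 3.
Cage d has sum 10, which forces R4C2 = 4.
Cage d needs sum 10, which forces R5C1 = 4.
Cage d has sum 10, so R5C2 = 2.
Cage b has product 15, leaving R1C2 = 1.
Cage g has sum 10, leaving R1C3 = 3.
Cage g needs sum 10, which forces R1C4 = 4.
Row 1 now contains 4, leaving R1C5 = 2.
Cage f needs product 6, which forces R2C1 = 1.
The 3 cells of cage b must have product 15, so R2C2 = 5.
Column 4 now contains 5, so R2C4 = 3.
Column 5 already has 2; hence R2C5 = 4.
Row 3 already has 1, leaving R3C1 = 2.
Row 3 already has 1; hence R3C2 = 3.
Row 3 already has 2, so R3C3 = 4.
Row 2 already has 4, leaving R2C3 = 2.
The full grid is 5 1 3 4 2 / 1 5 2 3 4 / 2 3 4 5 1 / 3 4 1 2 5 / 4 2 5 1 3.

4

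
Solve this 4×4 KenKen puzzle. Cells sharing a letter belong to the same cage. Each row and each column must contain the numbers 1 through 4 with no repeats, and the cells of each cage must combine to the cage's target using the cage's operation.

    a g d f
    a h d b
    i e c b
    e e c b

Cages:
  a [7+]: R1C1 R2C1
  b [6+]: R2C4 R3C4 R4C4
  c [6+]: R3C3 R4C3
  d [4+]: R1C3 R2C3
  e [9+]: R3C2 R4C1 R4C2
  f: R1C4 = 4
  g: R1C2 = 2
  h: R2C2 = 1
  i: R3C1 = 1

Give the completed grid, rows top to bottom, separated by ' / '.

3 2 1 4 / 4 1 3 2 / 1 4 2 3 / 2 3 4 1

Cage g is given, which forces R1C2 = 2.
Cage f is given, so R1C4 = 4.
H is a freebie, leaving R2C2 = 1.
Row 2 now contains 1, leaving R2C3 = 3.
3 is placed in row 2, leaving R2C4 = 2.
Cage i is a single given cell, so R3C1 = 1.
Row 3 already has 1, so R3C4 = 3.
Column 4 already has 3; hence R4C4 = 1.
Row 1 already has 4, so R1C1 = 3.
Column 3 already has 3, so R1C3 = 1.
3 is placed in row 2, which forces R2C1 = 4.
Row 3 already has 3, which forces R3C2 = 4.
4 is placed in row 3; hence R3C3 = 2.
The 3 cells of cage e must have sum 9, which forces R4C1 = 2.
Cage e needs sum 9, which forces R4C2 = 3.
2 is placed in column 3, leaving R4C3 = 4.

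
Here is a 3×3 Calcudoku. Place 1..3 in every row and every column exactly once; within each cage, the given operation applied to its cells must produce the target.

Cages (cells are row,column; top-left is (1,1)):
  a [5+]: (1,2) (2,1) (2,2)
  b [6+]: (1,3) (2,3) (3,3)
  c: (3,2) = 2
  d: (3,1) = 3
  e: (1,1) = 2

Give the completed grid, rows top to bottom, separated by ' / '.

E is a freebie, leaving (1,1) = 2.
Row 1 now contains 2, leaving (1,2) = 1.
Row 1 now contains 1, so (1,3) = 3.
Column 1 now contains 2; hence (2,1) = 1.
Column 2 now contains 1, so (2,2) = 3.
Row 2 now contains 1, so (2,3) = 2.
Cage d is given; hence (3,1) = 3.
C is a freebie; hence (3,2) = 2.
Column 3 already has 2, leaving (3,3) = 1.

2 1 3 / 1 3 2 / 3 2 1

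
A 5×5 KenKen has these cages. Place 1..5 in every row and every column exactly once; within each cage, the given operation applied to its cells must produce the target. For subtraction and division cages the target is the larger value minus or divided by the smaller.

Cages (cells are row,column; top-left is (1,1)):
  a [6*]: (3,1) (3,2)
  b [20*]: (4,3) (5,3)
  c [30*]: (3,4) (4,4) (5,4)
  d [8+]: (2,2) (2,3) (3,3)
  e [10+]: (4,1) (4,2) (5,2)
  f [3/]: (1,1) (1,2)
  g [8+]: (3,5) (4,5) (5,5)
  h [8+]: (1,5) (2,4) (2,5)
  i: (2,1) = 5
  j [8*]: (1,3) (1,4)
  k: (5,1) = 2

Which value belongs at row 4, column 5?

3

I is a freebie, which forces (2,1) = 5.
Cage k is given, so (5,1) = 2.
Column 1 already has 2, leaving (3,1) = 3.
The two cells of cage a must have product 6, leaving (3,2) = 2.
Row 3 now contains 2, leaving (3,4) = 5.
Column 4 now contains 5, which forces (5,4) = 3.
3 is placed in column 1, which forces (1,1) = 1.
The two cells of cage f must have quotient 3; hence (1,2) = 3.
Column 1 now contains 1, so (4,1) = 4.
Row 4 already has 4; hence (4,3) = 5.
3 is placed in column 4, so (4,4) = 2.
Row 4 already has 2, leaving (4,5) = 3.
5 is placed in column 3; hence (5,3) = 4.
Column 3 now contains 4, leaving (1,3) = 2.
2 is placed in column 4, which forces (1,4) = 4.
Cage h needs sum 8, leaving (1,5) = 5.
The 3 cells of cage d must have sum 8, which forces (2,2) = 4.
Cage d has sum 8, so (2,3) = 3.
Cage h needs sum 8, so (2,4) = 1.
Cage h needs sum 8, so (2,5) = 2.
Column 3 now contains 4; hence (3,3) = 1.
Cage g has sum 8, leaving (3,5) = 4.
Row 4 already has 5, leaving (4,2) = 1.
The 3 cells of cage e must have sum 10, which forces (5,2) = 5.
Cage g needs sum 8, so (5,5) = 1.
Completed grid: 1 3 2 4 5 / 5 4 3 1 2 / 3 2 1 5 4 / 4 1 5 2 3 / 2 5 4 3 1.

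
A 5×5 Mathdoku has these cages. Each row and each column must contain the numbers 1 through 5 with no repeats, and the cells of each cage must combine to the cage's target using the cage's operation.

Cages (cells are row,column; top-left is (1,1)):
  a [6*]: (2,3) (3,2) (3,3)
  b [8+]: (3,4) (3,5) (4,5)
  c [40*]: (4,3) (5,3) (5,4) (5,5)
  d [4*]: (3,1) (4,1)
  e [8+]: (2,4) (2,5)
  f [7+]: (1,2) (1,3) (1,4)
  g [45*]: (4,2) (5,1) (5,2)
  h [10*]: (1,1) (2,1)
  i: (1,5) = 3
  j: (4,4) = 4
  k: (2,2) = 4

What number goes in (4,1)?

I is a freebie, which forces (1,5) = 3.
Cage k is a single given cell, so (2,2) = 4.
Column 5 already has 3, which forces (2,5) = 5.
Cage g has product 45; hence (4,2) = 3.
Cage j is given, leaving (4,4) = 4.
Cage g has product 45; hence (5,1) = 3.
The 3 cells of cage g must have product 45, so (5,2) = 5.
Cage h needs two cells with product 10, so (1,1) = 5.
Cage f needs sum 7, which forces (1,3) = 4.
Row 2 now contains 5, leaving (2,1) = 2.
Row 2 now contains 5, so (2,4) = 3.
Cage d needs two cells with product 4, so (3,1) = 4.
4 is placed in row 4, so (4,1) = 1.
Cage c needs product 40, leaving (4,3) = 5.
1 is placed in row 4, which forces (4,5) = 2.
Row 2 already has 3, leaving (2,3) = 1.
Cage a has product 6, leaving (3,2) = 2.
Cage a has product 6, which forces (3,3) = 3.
Cage b needs sum 8, leaving (3,4) = 5.
Column 5 already has 2; hence (3,5) = 1.
1 is placed in column 3, leaving (5,3) = 2.
Row 5 already has 2, so (5,4) = 1.
Cage c has product 40, so (5,5) = 4.
2 is placed in column 2, which forces (1,2) = 1.
Column 4 now contains 1; hence (1,4) = 2.
Filled in: 5 1 4 2 3 / 2 4 1 3 5 / 4 2 3 5 1 / 1 3 5 4 2 / 3 5 2 1 4.

1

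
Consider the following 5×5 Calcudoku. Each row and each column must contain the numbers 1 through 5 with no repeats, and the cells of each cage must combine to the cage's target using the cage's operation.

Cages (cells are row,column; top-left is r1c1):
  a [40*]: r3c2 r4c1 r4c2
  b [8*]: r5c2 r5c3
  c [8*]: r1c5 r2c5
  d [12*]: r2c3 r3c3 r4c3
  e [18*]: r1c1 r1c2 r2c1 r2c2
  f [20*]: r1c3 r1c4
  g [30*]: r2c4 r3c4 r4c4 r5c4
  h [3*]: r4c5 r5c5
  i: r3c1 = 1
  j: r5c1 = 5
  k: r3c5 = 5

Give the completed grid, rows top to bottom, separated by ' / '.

3 1 5 4 2 / 2 3 1 5 4 / 1 2 4 3 5 / 4 5 3 2 1 / 5 4 2 1 3

Cage i is given; hence r3c1 = 1.
Cage k is given, so r3c5 = 5.
Cage j is a single given cell, leaving r5c1 = 5.
Cage a needs product 40, so r4c2 = 5.
Cage g has product 30, so r2c4 = 5.
Cage f needs two cells with product 20; hence r1c3 = 5.
Column 4 now contains 5, so r1c4 = 4.
4 is placed in row 1; hence r1c5 = 2.
Column 5 already has 2; hence r2c5 = 4.
Row 1 now contains 2, leaving r1c1 = 3.
Cage e needs product 18, which forces r1c2 = 1.
Cage e needs product 18, leaving r2c1 = 2.
The 4 cells of cage e must have product 18, leaving r2c2 = 3.
Row 2 already has 3, which forces r2c3 = 1.
Column 1 now contains 2; hence r4c1 = 4.
Row 4 now contains 4, leaving r4c3 = 3.
3 is placed in row 4, so r4c5 = 1.
1 is placed in column 5; hence r5c5 = 3.
Cage a needs product 40, which forces r3c2 = 2.
Column 3 already has 3, which forces r3c3 = 4.
Cage g needs product 30, leaving r3c4 = 3.
1 is placed in row 4, which forces r4c4 = 2.
Column 2 already has 2, which forces r5c2 = 4.
4 is placed in column 3, which forces r5c3 = 2.
Cage g needs product 30; hence r5c4 = 1.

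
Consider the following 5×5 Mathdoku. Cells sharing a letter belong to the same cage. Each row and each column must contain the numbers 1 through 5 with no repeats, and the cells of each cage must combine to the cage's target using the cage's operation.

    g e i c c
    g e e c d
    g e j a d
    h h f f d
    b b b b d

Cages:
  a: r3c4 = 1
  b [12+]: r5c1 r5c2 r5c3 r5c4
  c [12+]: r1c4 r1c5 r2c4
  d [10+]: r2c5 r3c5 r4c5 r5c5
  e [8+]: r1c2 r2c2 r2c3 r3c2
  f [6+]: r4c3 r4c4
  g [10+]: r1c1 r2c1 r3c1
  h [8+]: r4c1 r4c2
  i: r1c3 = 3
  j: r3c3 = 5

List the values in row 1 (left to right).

1 2 3 4 5

Cage i is given, so r1c3 = 3.
Cage j is given, leaving r3c3 = 5.
A is a freebie, which forces r3c4 = 1.
In row 5, 3 can only go at r5c5, so r5c5 = 3.
The only place for 3 in column 4 is r2c4.
In row 2, 5 can only go at r2c1, so r2c1 = 5.
5 is placed in column 1; hence r4c1 = 3.
Cage h needs two cells with sum 8, so r4c2 = 5.
Cage g has sum 10, so r1c1 = 1.
1 is placed in row 1, so r1c2 = 2.
Column 1 now contains 3, leaving r3c1 = 4.
4 is placed in row 3, so r3c2 = 3.
4 is placed in row 3, so r3c5 = 2.
Column 1 already has 4; hence r5c1 = 2.
Cage b has sum 12, so r5c4 = 5.
Column 4 already has 5; hence r1c4 = 4.
Cage c needs sum 12, so r1c5 = 5.
Cage e needs sum 8; hence r2c2 = 1.
Cage e needs sum 8, so r2c3 = 2.
Row 2 now contains 1, which forces r2c5 = 4.
Column 3 now contains 2; hence r4c3 = 4.
4 is placed in column 4, leaving r4c4 = 2.
4 is placed in column 5, which forces r4c5 = 1.
1 is placed in column 2, so r5c2 = 4.
Column 3 already has 4, which forces r5c3 = 1.
Filled in: 1 2 3 4 5 / 5 1 2 3 4 / 4 3 5 1 2 / 3 5 4 2 1 / 2 4 1 5 3.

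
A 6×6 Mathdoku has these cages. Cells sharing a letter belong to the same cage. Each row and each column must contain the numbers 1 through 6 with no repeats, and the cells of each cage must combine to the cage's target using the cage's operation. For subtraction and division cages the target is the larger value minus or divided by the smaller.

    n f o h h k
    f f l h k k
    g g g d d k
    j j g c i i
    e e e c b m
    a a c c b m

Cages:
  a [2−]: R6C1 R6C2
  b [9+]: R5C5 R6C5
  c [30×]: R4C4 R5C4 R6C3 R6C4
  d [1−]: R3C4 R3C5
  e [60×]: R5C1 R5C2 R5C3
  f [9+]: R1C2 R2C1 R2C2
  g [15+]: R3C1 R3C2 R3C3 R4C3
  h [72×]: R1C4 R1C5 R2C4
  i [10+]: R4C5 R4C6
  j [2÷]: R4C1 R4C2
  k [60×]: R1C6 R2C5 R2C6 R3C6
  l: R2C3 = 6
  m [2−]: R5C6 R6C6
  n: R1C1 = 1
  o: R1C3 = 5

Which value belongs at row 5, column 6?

1

Cage n is a single given cell, leaving R1C1 = 1.
Cage o is a single given cell, leaving R1C3 = 5.
L is a freebie; hence R2C3 = 6.
The only place for 5 in row 4 is R4C4.
Cage j needs two cells with quotient 2, leaving R4C1 = 2.
Cage j needs two cells with quotient 2; hence R4C2 = 1.
1 is placed in row 4; hence R4C3 = 3.
R2C1 and R2C4 in row 2 are {3, 4}, which forces R2C2 = 2.
Row 1 needs a 2, and only R1C6 is open for it.
The 4 cells of cage k must have product 60, so R3C6 = 6.
Column 6 already has 6; hence R4C6 = 4.
Cage g needs sum 15, leaving R3C3 = 4.
Row 4 now contains 4, leaving R4C5 = 6.
4 is placed in column 3; hence R5C3 = 2.
Column 3 already has 2, which forces R6C3 = 1.
The 3 cells of cage h must have product 72, leaving R1C4 = 6.
Column 4 already has 6; hence R6C4 = 2.
Cage d needs two cells with difference 1, so R3C5 = 2.
Cage c has product 30, leaving R5C4 = 3.
Cage h needs product 72, leaving R1C5 = 3.
Column 4 now contains 3, which forces R2C4 = 4.
Column 4 now contains 3, which forces R3C4 = 1.
The two cells of cage m must have difference 2; hence R6C6 = 3.
3 is placed in row 1, leaving R1C2 = 4.
Row 2 already has 4; hence R2C1 = 3.
Column 1 already has 3, which forces R3C1 = 5.
5 is placed in row 3; hence R3C2 = 3.
Column 1 now contains 5; hence R5C1 = 6.
6 is placed in row 5, so R5C2 = 5.
Row 5 now contains 5, leaving R5C5 = 4.
Row 5 now contains 5, which forces R5C6 = 1.
Column 1 now contains 6, leaving R6C1 = 4.
Column 2 already has 4; hence R6C2 = 6.
Column 5 now contains 4; hence R6C5 = 5.
Column 5 already has 5, which forces R2C5 = 1.
1 is placed in column 6; hence R2C6 = 5.
Filled in: 1 4 5 6 3 2 / 3 2 6 4 1 5 / 5 3 4 1 2 6 / 2 1 3 5 6 4 / 6 5 2 3 4 1 / 4 6 1 2 5 3.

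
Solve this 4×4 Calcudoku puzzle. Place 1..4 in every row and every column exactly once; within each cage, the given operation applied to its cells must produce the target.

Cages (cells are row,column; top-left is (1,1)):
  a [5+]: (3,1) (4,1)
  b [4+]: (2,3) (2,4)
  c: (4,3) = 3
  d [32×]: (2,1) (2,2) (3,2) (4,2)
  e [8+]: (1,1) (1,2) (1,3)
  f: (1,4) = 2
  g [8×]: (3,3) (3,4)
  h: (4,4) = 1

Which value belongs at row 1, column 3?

4

Cage f is given, leaving (1,4) = 2.
The 4 cells of cage d must have product 32, so (2,1) = 4.
2 is placed in column 4; hence (3,4) = 4.
Cage c is a single given cell, so (4,3) = 3.
H is a freebie, which forces (4,4) = 1.
3 is placed in column 3; hence (2,3) = 1.
Column 4 already has 1; hence (2,4) = 3.
Cage a needs two cells with sum 5; hence (3,1) = 3.
Row 3 now contains 4, so (3,3) = 2.
1 is placed in row 4; hence (4,1) = 2.
Cage d has product 32, so (4,2) = 4.
Column 1 already has 3, leaving (1,1) = 1.
Cage e has sum 8; hence (1,2) = 3.
Column 3 already has 1, leaving (1,3) = 4.
1 is placed in row 2, leaving (2,2) = 2.
Row 3 now contains 2, leaving (3,2) = 1.
The full grid is 1 3 4 2 / 4 2 1 3 / 3 1 2 4 / 2 4 3 1.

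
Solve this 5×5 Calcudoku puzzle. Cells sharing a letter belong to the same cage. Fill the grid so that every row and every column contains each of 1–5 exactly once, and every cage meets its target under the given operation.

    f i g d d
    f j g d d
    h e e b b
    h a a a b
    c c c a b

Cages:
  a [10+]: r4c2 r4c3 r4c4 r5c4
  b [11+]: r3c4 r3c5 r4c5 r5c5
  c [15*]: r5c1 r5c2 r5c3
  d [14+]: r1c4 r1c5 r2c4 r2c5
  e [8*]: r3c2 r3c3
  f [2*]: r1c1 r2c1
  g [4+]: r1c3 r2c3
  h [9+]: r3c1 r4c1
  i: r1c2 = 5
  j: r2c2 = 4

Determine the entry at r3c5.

1

I is a freebie, so r1c2 = 5.
Cage j is a single given cell; hence r2c2 = 4.
Column 2 already has 4, which forces r3c2 = 2.
Row 3 already has 2, which forces r3c3 = 4.
Row 3 already has 4; hence r3c1 = 5.
The two cells of cage h must have sum 9; hence r4c1 = 4.
Cage c has product 15, which forces r5c3 = 5.
In column 1, 3 can only go at r5c1, so r5c1 = 3.
Row 5 now contains 3, so r5c2 = 1.
Column 2 already has 1; hence r4c2 = 3.
Row 4 already has 3, leaving r4c5 = 5.
The 4 cells of cage a must have sum 10, leaving r5c4 = 4.
Row 5 now contains 4, which forces r5c5 = 2.
Cage d has sum 14; hence r1c4 = 2.
The 4 cells of cage d must have sum 14, which forces r1c5 = 4.
The 4 cells of cage d must have sum 14, so r2c4 = 5.
2 is placed in column 5, which forces r2c5 = 3.
Column 5 already has 3, which forces r3c5 = 1.
Column 4 now contains 2; hence r4c4 = 1.
2 is placed in row 1, so r1c1 = 1.
Cage g needs two cells with sum 4, which forces r1c3 = 3.
Cage f needs two cells with product 2, so r2c1 = 2.
Row 2 now contains 3; hence r2c3 = 1.
Row 3 now contains 1, which forces r3c4 = 3.
1 is placed in row 4, which forces r4c3 = 2.
Filled in: 1 5 3 2 4 / 2 4 1 5 3 / 5 2 4 3 1 / 4 3 2 1 5 / 3 1 5 4 2.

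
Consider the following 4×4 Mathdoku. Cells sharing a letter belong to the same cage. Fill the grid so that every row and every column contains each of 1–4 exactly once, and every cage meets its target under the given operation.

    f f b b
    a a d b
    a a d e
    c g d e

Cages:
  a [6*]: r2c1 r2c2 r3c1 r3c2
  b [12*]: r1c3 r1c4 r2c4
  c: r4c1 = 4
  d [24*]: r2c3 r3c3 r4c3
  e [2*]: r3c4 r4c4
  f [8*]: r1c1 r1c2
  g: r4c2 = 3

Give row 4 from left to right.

Cage c is a single given cell, leaving r4c1 = 4.
Cage g is a single given cell, which forces r4c2 = 3.
Row 4 already has 3, which forces r4c3 = 2.
2 is placed in row 4; hence r4c4 = 1.
Column 1 already has 4, so r1c1 = 2.
Cage f needs two cells with product 8, leaving r1c2 = 4.
Cage b has product 12, so r1c3 = 1.
Row 1 now contains 4, so r1c4 = 3.
Column 4 now contains 3, which forces r2c4 = 4.
Column 4 now contains 1, leaving r3c4 = 2.
The 4 cells of cage a must have product 6, leaving r2c1 = 1.
Cage a needs product 6, so r2c2 = 2.
Row 2 already has 4, so r2c3 = 3.
The 4 cells of cage a must have product 6, which forces r3c1 = 3.
Row 3 now contains 2; hence r3c2 = 1.
Cage d has product 24; hence r3c3 = 4.
Completed grid: 2 4 1 3 / 1 2 3 4 / 3 1 4 2 / 4 3 2 1.

4 3 2 1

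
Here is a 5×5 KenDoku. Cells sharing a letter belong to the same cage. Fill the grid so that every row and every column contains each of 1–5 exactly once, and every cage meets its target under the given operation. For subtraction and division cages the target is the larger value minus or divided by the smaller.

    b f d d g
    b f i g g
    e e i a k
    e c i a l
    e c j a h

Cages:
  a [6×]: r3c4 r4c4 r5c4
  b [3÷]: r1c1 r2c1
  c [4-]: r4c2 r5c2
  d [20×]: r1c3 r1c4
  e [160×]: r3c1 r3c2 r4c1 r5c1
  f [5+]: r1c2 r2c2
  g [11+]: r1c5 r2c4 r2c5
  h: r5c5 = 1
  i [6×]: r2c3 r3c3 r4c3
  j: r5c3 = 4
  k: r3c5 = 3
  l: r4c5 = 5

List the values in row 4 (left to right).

4 1 3 2 5

Cage e needs product 160, leaving r3c2 = 4.
Cage k is given; hence r3c5 = 3.
Cage l is a single given cell, leaving r4c5 = 5.
J is a freebie; hence r5c3 = 4.
Cage h is a single given cell, so r5c5 = 1.
4 is placed in column 3, leaving r1c3 = 5.
The two cells of cage d must have product 20, leaving r1c4 = 4.
Row 1 already has 4, leaving r1c5 = 2.
Cage g has sum 11, so r2c4 = 5.
2 is placed in column 5, which forces r2c5 = 4.
Cage e has product 160; hence r4c1 = 4.
Row 4 now contains 5, which forces r4c2 = 1.
Row 5 now contains 1, so r5c2 = 5.
2 is placed in row 1, leaving r1c2 = 3.
Cage f's pair has sum 5, which forces r2c2 = 2.
Cage e has product 160, leaving r3c1 = 5.
The 3 cells of cage a must have product 6, so r3c4 = 1.
Row 5 already has 5, so r5c1 = 2.
Row 5 now contains 2; hence r5c4 = 3.
Row 1 now contains 3, leaving r1c1 = 1.
The two cells of cage b must have quotient 3, so r2c1 = 3.
The 3 cells of cage i must have product 6; hence r2c3 = 1.
1 is placed in row 3; hence r3c3 = 2.
Cage i needs product 6, leaving r4c3 = 3.
Column 4 already has 3, so r4c4 = 2.
Completed grid: 1 3 5 4 2 / 3 2 1 5 4 / 5 4 2 1 3 / 4 1 3 2 5 / 2 5 4 3 1.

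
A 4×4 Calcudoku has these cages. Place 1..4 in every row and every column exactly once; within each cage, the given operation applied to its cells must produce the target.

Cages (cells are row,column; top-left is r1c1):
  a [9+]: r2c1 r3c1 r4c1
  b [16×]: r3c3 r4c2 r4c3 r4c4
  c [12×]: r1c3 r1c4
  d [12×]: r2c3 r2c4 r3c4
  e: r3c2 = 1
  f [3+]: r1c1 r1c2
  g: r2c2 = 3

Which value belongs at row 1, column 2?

2

Cage g is a single given cell, leaving r2c2 = 3.
Cage e is given, leaving r3c2 = 1.
Cage b has product 16, so r3c3 = 2.
Cage f needs two cells with sum 3, so r1c1 = 1.
Column 2 now contains 1; hence r1c2 = 2.
The 3 cells of cage d must have product 12, which forces r3c4 = 3.
Column 2 already has 2, which forces r4c2 = 4.
Row 4 already has 4, leaving r4c3 = 1.
Row 4 already has 1, so r4c4 = 2.
Cage c's pair has product 12, so r1c3 = 3.
Column 4 now contains 3, which forces r1c4 = 4.
The 3 cells of cage a must have sum 9, which forces r2c1 = 2.
Column 3 already has 1; hence r2c3 = 4.
Cage d has product 12, leaving r2c4 = 1.
Row 3 already has 3, which forces r3c1 = 4.
Row 4 now contains 2, so r4c1 = 3.
The full grid is 1 2 3 4 / 2 3 4 1 / 4 1 2 3 / 3 4 1 2.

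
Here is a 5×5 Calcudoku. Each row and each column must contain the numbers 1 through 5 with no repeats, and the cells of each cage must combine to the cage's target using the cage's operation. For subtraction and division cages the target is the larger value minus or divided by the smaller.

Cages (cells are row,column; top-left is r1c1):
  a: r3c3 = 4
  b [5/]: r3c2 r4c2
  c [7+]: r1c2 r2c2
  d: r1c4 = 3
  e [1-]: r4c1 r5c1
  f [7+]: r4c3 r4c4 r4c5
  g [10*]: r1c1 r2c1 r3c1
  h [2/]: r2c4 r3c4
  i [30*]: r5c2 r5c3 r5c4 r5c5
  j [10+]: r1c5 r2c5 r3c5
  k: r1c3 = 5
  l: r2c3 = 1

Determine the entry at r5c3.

3

K is a freebie; hence r1c3 = 5.
Cage d is a single given cell, which forces r1c4 = 3.
Cage l is given; hence r2c3 = 1.
A is a freebie, so r3c3 = 4.
Column 3 now contains 4, so r4c3 = 2.
Column 3 already has 2, so r5c3 = 3.
The only place for 3 in row 3 is r3c5.
The 3 cells of cage j must have sum 10; hence r1c5 = 2.
Cage j has sum 10, which forces r2c5 = 5.
5 is placed in column 5, leaving r5c5 = 1.
Row 1 already has 2, which forces r1c1 = 1.
Row 1 already has 2, so r1c2 = 4.
Row 2 already has 5, leaving r2c1 = 2.
Row 2 already has 5; hence r2c2 = 3.
2 is placed in row 2, so r2c4 = 4.
The 3 cells of cage g must have product 10, so r3c1 = 5.
Row 3 now contains 5; hence r3c2 = 1.
Row 3 already has 1; hence r3c4 = 2.
Column 2 already has 1; hence r4c2 = 5.
Cage f needs sum 7, so r4c4 = 1.
1 is placed in column 5; hence r4c5 = 4.
Column 1 already has 5, leaving r5c1 = 4.
Column 2 already has 5; hence r5c2 = 2.
2 is placed in column 4, so r5c4 = 5.
Row 4 already has 4, which forces r4c1 = 3.
The full grid is 1 4 5 3 2 / 2 3 1 4 5 / 5 1 4 2 3 / 3 5 2 1 4 / 4 2 3 5 1.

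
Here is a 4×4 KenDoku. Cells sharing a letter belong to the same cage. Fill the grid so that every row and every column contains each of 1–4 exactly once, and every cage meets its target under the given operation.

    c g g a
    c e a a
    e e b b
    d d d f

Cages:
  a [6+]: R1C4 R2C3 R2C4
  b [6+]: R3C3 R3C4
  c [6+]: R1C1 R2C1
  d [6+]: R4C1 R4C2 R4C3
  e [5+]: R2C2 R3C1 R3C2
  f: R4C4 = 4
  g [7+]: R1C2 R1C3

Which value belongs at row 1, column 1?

F is a freebie; hence R4C4 = 4.
Cage b needs two cells with sum 6, leaving R3C3 = 4.
4 is placed in column 4; hence R3C4 = 2.
Cage g's pair has sum 7; hence R1C2 = 4.
4 is placed in column 3, which forces R1C3 = 3.
3 is placed in row 1; hence R1C4 = 1.
Cage e needs sum 5, which forces R2C2 = 1.
The 3 cells of cage a must have sum 6; hence R2C3 = 2.
1 is placed in column 4, so R2C4 = 3.
Row 3 already has 2, so R3C1 = 1.
Cage e has sum 5, leaving R3C2 = 3.
3 is placed in column 2; hence R4C2 = 2.
Column 3 now contains 2, leaving R4C3 = 1.
Row 1 now contains 4, so R1C1 = 2.
Row 2 already has 2; hence R2C1 = 4.
2 is placed in row 4; hence R4C1 = 3.
The full grid is 2 4 3 1 / 4 1 2 3 / 1 3 4 2 / 3 2 1 4.

2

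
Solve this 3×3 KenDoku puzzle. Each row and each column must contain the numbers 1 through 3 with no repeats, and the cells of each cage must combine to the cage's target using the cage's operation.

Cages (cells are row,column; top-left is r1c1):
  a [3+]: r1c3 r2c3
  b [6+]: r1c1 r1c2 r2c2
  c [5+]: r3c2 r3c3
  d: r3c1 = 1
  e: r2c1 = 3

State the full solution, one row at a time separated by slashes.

E is a freebie, which forces r2c1 = 3.
Cage d is a single given cell, which forces r3c1 = 1.
Column 1 already has 1, leaving r1c1 = 2.
The 3 cells of cage b must have sum 6, which forces r1c2 = 3.
Row 1 now contains 2, leaving r1c3 = 1.
Cage b has sum 6, which forces r2c2 = 1.
Column 3 already has 1, which forces r2c3 = 2.
Column 2 now contains 3, which forces r3c2 = 2.
Column 3 now contains 2; hence r3c3 = 3.

2 3 1 / 3 1 2 / 1 2 3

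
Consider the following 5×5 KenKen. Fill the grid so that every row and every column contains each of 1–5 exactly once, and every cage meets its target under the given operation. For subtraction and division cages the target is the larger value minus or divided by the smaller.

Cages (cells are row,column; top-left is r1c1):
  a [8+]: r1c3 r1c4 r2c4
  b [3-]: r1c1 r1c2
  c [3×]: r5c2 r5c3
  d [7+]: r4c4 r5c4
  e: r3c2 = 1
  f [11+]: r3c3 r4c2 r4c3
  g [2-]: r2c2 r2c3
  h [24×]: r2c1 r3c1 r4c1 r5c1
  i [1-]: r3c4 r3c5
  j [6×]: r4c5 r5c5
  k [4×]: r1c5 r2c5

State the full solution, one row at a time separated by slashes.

Cage e is given, so r3c2 = 1.
1 is placed in column 2, so r5c2 = 3.
Row 5 already has 3, which forces r5c3 = 1.
Row 5 already has 3, so r5c5 = 2.
2 is placed in column 5, which forces r4c5 = 3.
Row 5 now contains 2, leaving r5c1 = 4.
Row 5 now contains 4, leaving r5c4 = 5.
Row 4 now contains 3, which forces r4c4 = 2.
Cage f has sum 11; hence r3c3 = 2.
2 is placed in row 4; hence r4c1 = 1.
The 4 cells of cage h must have product 24; hence r2c1 = 2.
2 is placed in row 2; hence r2c2 = 5.
2 is placed in row 3, which forces r3c1 = 3.
Row 3 already has 3, leaving r3c4 = 4.
Row 3 already has 4; hence r3c5 = 5.
5 is placed in column 2, leaving r4c2 = 4.
Row 4 now contains 4, leaving r4c3 = 5.
2 is placed in column 1, so r1c1 = 5.
5 is placed in column 2, leaving r1c2 = 2.
Cage a has sum 8, so r1c3 = 4.
4 is placed in row 1, so r1c5 = 1.
Cage g needs two cells with difference 2, leaving r2c3 = 3.
Row 2 already has 3, so r2c4 = 1.
1 is placed in column 5, leaving r2c5 = 4.
Row 1 now contains 1, which forces r1c4 = 3.

5 2 4 3 1 / 2 5 3 1 4 / 3 1 2 4 5 / 1 4 5 2 3 / 4 3 1 5 2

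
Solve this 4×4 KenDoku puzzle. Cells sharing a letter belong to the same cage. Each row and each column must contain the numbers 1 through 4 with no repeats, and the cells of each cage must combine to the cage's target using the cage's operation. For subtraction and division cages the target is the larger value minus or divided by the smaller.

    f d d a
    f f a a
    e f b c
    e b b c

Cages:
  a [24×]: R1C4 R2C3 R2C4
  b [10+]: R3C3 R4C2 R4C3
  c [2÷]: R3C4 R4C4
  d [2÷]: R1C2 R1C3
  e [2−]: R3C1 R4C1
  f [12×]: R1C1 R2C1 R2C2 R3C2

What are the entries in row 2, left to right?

In column 3, 1 can only go at R1C3, so R1C3 = 1.
Cage d needs two cells with quotient 2; hence R1C2 = 2.
Cage f has product 12, so R2C1 = 1.
Cage f has product 12; hence R3C2 = 1.
The only place for 3 in row 3 is R3C3.
Cage b has sum 10, leaving R4C2 = 3.
Cage b needs sum 10; hence R4C3 = 4.
The 4 cells of cage f must have product 12, which forces R1C1 = 3.
3 is placed in row 1, which forces R1C4 = 4.
Column 2 now contains 3; hence R2C2 = 4.
Column 3 already has 4, which forces R2C3 = 2.
Column 4 already has 4, leaving R2C4 = 3.
The two cells of cage e must have difference 2; hence R3C1 = 4.
Column 4 already has 4, leaving R3C4 = 2.
Row 4 now contains 4, which forces R4C1 = 2.
Column 4 now contains 2, which forces R4C4 = 1.
The full grid is 3 2 1 4 / 1 4 2 3 / 4 1 3 2 / 2 3 4 1.

1 4 2 3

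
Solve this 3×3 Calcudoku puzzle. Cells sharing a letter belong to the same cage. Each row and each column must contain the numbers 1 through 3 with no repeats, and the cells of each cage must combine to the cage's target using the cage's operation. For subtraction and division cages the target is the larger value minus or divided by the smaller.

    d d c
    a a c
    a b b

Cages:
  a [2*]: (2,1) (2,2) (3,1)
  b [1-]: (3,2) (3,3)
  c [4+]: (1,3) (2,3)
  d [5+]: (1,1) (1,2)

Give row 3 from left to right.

1 3 2

Cage a has product 2, leaving (2,1) = 2.
The 3 cells of cage a must have product 2, so (2,2) = 1.
1 is placed in row 2, so (2,3) = 3.
Cage a has product 2; hence (3,1) = 1.
1 is placed in row 3, which forces (3,3) = 2.
Column 1 now contains 2; hence (1,1) = 3.
The two cells of cage d must have sum 5, which forces (1,2) = 2.
Column 3 already has 3, leaving (1,3) = 1.
2 is placed in row 3, which forces (3,2) = 3.
Completed grid: 3 2 1 / 2 1 3 / 1 3 2.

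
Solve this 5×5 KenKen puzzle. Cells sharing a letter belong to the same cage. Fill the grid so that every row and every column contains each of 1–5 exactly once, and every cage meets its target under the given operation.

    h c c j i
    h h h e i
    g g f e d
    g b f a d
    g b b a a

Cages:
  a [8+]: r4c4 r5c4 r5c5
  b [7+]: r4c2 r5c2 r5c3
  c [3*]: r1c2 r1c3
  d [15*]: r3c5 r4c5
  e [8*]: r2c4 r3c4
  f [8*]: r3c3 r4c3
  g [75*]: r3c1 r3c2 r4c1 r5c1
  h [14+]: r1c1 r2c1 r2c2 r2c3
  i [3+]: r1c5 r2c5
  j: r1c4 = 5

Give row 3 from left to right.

1 5 4 2 3

J is a freebie, so r1c4 = 5.
Cage g needs product 75, leaving r3c2 = 5.
Row 3 now contains 5, so r3c5 = 3.
Column 5 now contains 3, leaving r4c5 = 5.
Row 3 already has 3, leaving r3c1 = 1.
Cage g has product 75, leaving r4c1 = 3.
Cage g has product 75, which forces r5c1 = 5.
The 4 cells of cage h must have sum 14, leaving r2c2 = 3.
Cage h needs sum 14, leaving r2c3 = 5.
3 is placed in column 2; hence r1c2 = 1.
The two cells of cage c must have product 3, leaving r1c3 = 3.
Row 1 already has 1, leaving r1c5 = 2.
2 is placed in column 5, which forces r2c5 = 1.
Column 5 already has 1, so r5c5 = 4.
Row 1 now contains 2; hence r1c1 = 4.
The 4 cells of cage h must have sum 14, leaving r2c1 = 2.
2 is placed in row 2, so r2c4 = 4.
Column 4 now contains 4, leaving r3c4 = 2.
The 3 cells of cage b must have sum 7, so r4c2 = 4.
Row 4 already has 4, which forces r4c3 = 2.
Cage a has sum 8; hence r4c4 = 1.
4 is placed in row 5, leaving r5c2 = 2.
The 3 cells of cage b must have sum 7, which forces r5c3 = 1.
4 is placed in row 5, leaving r5c4 = 3.
2 is placed in row 3; hence r3c3 = 4.
The full grid is 4 1 3 5 2 / 2 3 5 4 1 / 1 5 4 2 3 / 3 4 2 1 5 / 5 2 1 3 4.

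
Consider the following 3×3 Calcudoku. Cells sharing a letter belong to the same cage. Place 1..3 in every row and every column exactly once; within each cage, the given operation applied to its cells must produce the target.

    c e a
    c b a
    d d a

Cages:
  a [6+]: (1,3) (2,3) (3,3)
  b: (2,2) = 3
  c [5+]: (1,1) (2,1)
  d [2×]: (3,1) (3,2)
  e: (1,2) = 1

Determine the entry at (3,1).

1

Cage e is given, leaving (1,2) = 1.
Cage b is a single given cell, so (2,2) = 3.
Column 2 now contains 1; hence (3,2) = 2.
The two cells of cage c must have sum 5, which forces (1,1) = 3.
3 is placed in row 1; hence (1,3) = 2.
3 is placed in row 2; hence (2,1) = 2.
Column 3 already has 2, which forces (2,3) = 1.
2 is placed in row 3; hence (3,1) = 1.
Column 3 now contains 1, so (3,3) = 3.
Filled in: 3 1 2 / 2 3 1 / 1 2 3.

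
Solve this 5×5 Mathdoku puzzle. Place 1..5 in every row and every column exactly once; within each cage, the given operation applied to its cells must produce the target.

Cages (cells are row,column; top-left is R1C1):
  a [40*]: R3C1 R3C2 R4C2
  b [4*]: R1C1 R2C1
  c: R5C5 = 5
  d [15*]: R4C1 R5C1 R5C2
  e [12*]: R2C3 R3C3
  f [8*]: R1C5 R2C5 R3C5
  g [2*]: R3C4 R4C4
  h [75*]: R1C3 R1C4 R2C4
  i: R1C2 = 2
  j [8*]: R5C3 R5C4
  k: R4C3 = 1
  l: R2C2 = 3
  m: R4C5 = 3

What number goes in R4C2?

4

I is a freebie, so R1C2 = 2.
The 3 cells of cage h must have product 75; hence R1C3 = 5.
The 3 cells of cage h must have product 75, which forces R1C4 = 3.
Cage l is given; hence R2C2 = 3.
Row 2 already has 3; hence R2C3 = 4.
Cage h needs product 75, leaving R2C4 = 5.
Column 3 already has 4, leaving R3C3 = 3.
Cage k is given, leaving R4C3 = 1.
Row 4 now contains 1, so R4C4 = 2.
M is a freebie, so R4C5 = 3.
Column 3 already has 4, which forces R5C3 = 2.
2 is placed in column 4, leaving R5C4 = 4.
Cage c is a single given cell, which forces R5C5 = 5.
The two cells of cage b must have product 4, which forces R1C1 = 4.
Row 1 already has 4; hence R1C5 = 1.
Row 2 already has 4, so R2C1 = 1.
Column 5 already has 1, leaving R2C5 = 2.
Cage a needs product 40, which forces R3C1 = 2.
2 is placed in column 4; hence R3C4 = 1.
Column 5 now contains 2; hence R3C5 = 4.
Row 4 already has 3, so R4C1 = 5.
5 is placed in row 4, which forces R4C2 = 4.
The 3 cells of cage d must have product 15, so R5C1 = 3.
Row 5 now contains 5, so R5C2 = 1.
Row 3 already has 4, which forces R3C2 = 5.
The full grid is 4 2 5 3 1 / 1 3 4 5 2 / 2 5 3 1 4 / 5 4 1 2 3 / 3 1 2 4 5.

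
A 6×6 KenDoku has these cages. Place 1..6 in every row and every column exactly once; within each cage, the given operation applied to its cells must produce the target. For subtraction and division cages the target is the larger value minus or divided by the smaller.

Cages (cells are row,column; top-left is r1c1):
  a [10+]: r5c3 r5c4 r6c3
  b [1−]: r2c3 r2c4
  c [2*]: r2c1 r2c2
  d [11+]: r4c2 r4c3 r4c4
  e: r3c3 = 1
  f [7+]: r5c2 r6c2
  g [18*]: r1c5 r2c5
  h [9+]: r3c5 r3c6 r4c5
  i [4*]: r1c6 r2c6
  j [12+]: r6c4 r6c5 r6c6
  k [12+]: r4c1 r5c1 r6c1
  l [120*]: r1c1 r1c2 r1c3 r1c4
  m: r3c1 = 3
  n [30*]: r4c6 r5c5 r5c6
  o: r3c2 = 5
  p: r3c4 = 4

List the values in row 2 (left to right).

1 2 5 6 3 4

Cage m is a single given cell, which forces r3c1 = 3.
Cage o is given, which forces r3c2 = 5.
Cage e is a single given cell, so r3c3 = 1.
Cage p is given, leaving r3c4 = 4.
The 3 cells of cage h must have sum 9, which forces r4c5 = 1.
Column 5 needs a 4, and only r6c5 is open for it.
In column 5, 5 can only go at r5c5, so r5c5 = 5.
The only place for 2 in column 5 is r3c5.
2 is placed in row 3, which forces r3c6 = 6.
Column 6 needs a 5, and only r6c6 is open for it.
Cage j has sum 12, which forces r6c4 = 3.
In row 5, 4 can only go at r5c1, so r5c1 = 4.
Row 6 needs a 1, and only r6c2 is open for it.
Cage c needs two cells with product 2, leaving r2c1 = 1.
1 is placed in column 2, which forces r2c2 = 2.
1 is placed in row 2, leaving r2c6 = 4.
1 is placed in column 2, so r5c2 = 6.
6 is placed in row 5, which forces r5c3 = 3.
Row 5 now contains 3, so r5c6 = 2.
4 is placed in column 6, leaving r1c6 = 1.
Column 6 now contains 2, leaving r4c6 = 3.
Row 5 already has 2; hence r5c4 = 1.
Cage a has sum 10, leaving r6c3 = 6.
Cage l has product 120; hence r1c2 = 3.
Cage l has product 120, which forces r1c3 = 4.
Row 1 already has 3, so r1c5 = 6.
Column 3 now contains 6, leaving r2c3 = 5.
Cage b needs two cells with difference 1, so r2c4 = 6.
6 is placed in column 5, so r2c5 = 3.
Cage k needs sum 12, so r4c1 = 6.
Row 4 already has 3; hence r4c2 = 4.
Column 3 already has 5; hence r4c3 = 2.
Row 4 now contains 2, which forces r4c4 = 5.
Row 6 already has 6; hence r6c1 = 2.
Column 1 already has 2; hence r1c1 = 5.
5 is placed in column 4, leaving r1c4 = 2.
Filled in: 5 3 4 2 6 1 / 1 2 5 6 3 4 / 3 5 1 4 2 6 / 6 4 2 5 1 3 / 4 6 3 1 5 2 / 2 1 6 3 4 5.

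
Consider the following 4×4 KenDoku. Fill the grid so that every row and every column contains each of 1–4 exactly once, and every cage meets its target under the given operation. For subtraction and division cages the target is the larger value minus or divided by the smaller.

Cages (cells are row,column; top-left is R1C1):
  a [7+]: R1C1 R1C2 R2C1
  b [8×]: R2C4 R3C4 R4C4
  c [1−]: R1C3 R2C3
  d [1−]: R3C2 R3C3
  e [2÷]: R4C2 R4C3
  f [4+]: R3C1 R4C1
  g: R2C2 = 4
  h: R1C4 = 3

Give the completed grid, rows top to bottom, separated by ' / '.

H is a freebie, leaving R1C4 = 3.
G is a freebie, which forces R2C2 = 4.
Cage a has sum 7, so R1C1 = 4.
In row 2, 3 can only go at R2C3, so R2C3 = 3.
Cage c needs two cells with difference 1; hence R1C3 = 2.
2 is placed in row 1, which forces R1C2 = 1.
The 3 cells of cage a must have sum 7, so R2C1 = 2.
Row 2 now contains 2; hence R2C4 = 1.
Cage e's pair has quotient 2, which forces R4C2 = 2.
Row 4 already has 2, so R4C4 = 4.
Column 2 already has 2, so R3C2 = 3.
The two cells of cage d must have difference 1, leaving R3C3 = 4.
4 is placed in column 4, so R3C4 = 2.
Row 4 now contains 4, which forces R4C3 = 1.
Row 3 now contains 3, so R3C1 = 1.
Row 4 now contains 1; hence R4C1 = 3.

4 1 2 3 / 2 4 3 1 / 1 3 4 2 / 3 2 1 4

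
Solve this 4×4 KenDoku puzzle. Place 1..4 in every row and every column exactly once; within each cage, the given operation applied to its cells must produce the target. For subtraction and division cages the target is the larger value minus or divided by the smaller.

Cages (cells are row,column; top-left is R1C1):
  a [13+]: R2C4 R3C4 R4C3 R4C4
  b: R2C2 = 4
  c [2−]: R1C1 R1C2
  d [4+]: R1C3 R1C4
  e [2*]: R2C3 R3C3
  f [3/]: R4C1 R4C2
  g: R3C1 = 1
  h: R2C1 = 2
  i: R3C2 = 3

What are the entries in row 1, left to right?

Cage h is given; hence R2C1 = 2.
Cage b is a single given cell, which forces R2C2 = 4.
2 is placed in row 2, leaving R2C3 = 1.
Row 2 now contains 4; hence R2C4 = 3.
Cage g is given, so R3C1 = 1.
I is a freebie; hence R3C2 = 3.
Column 3 now contains 1, which forces R3C3 = 2.
2 is placed in row 3, so R3C4 = 4.
Column 1 already has 1, which forces R4C1 = 3.
Column 2 already has 3, so R4C2 = 1.
Cage a needs sum 13, leaving R4C3 = 4.
Column 4 already has 3, so R4C4 = 2.
3 is placed in column 1; hence R1C1 = 4.
Column 2 now contains 1; hence R1C2 = 2.
Column 3 now contains 1; hence R1C3 = 3.
Column 4 already has 3, so R1C4 = 1.
The full grid is 4 2 3 1 / 2 4 1 3 / 1 3 2 4 / 3 1 4 2.

4 2 3 1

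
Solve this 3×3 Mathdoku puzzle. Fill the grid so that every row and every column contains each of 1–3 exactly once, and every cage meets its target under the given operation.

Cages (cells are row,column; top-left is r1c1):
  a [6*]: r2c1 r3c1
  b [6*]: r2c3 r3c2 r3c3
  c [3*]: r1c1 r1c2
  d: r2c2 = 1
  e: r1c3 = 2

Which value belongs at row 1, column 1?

Cage e is a single given cell, leaving r1c3 = 2.
Cage d is a single given cell, which forces r2c2 = 1.
Row 2 already has 1, which forces r2c3 = 3.
3 is placed in column 3, leaving r3c3 = 1.
Cage c needs two cells with product 3, leaving r1c1 = 1.
1 is placed in column 2, which forces r1c2 = 3.
3 is placed in row 2, leaving r2c1 = 2.
Cage a's pair has product 6, so r3c1 = 3.
Cage b has product 6, leaving r3c2 = 2.
The full grid is 1 3 2 / 2 1 3 / 3 2 1.

1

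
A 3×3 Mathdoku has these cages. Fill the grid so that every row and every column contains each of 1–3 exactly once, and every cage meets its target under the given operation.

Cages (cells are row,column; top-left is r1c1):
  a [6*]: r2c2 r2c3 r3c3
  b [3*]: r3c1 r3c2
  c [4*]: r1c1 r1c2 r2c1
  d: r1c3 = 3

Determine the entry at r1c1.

The 3 cells of cage c must have product 4; hence r1c1 = 1.
Cage c has product 4, leaving r1c2 = 2.
D is a freebie; hence r1c3 = 3.
Cage c needs product 4, which forces r2c1 = 2.
Row 2 already has 2, so r2c3 = 1.
Column 1 now contains 1, so r3c1 = 3.
3 is placed in row 3, so r3c2 = 1.
Column 3 now contains 1, so r3c3 = 2.
1 is placed in row 2; hence r2c2 = 3.
Completed grid: 1 2 3 / 2 3 1 / 3 1 2.

1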